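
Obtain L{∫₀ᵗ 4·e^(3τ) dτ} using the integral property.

L{∫₀ᵗ f(τ)dτ} = F(s)/s with F(s) = 4/(s-3), so L{∫₀ᵗ 4·e^(3τ) dτ} = 4/(s(s-3))

Final answer: 4/(s(s-3))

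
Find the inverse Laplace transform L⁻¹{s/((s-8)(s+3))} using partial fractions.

Using partial fractions, f(t) = (8e^(8t) + 3e^(-3t))/11

Final answer: (8e^(8t) + 3e^(-3t))/11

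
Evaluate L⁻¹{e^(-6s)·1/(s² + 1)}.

L⁻¹{1/(s² + 1)} = sin(t). By the time shift theorem, L⁻¹{e^(-as)F(s)} = u(t-a)f(t-a) with a=6, so L⁻¹{e^(-6s)·1/(s² + 1)} = u(t-6)·sin((t-6))

Final answer: u(t-6)·sin((t-6))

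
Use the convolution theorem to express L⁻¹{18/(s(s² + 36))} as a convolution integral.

18/(s(s² + 36)) = (1/s)·(18/(s² + 36)) = L{1}·L{3·sin(6t)}. So f(t) = 1*(3·sin(6t)) = ∫₀ᵗ 3·sin(6τ) dτ

Final answer: ∫₀ᵗ 3·sin(6τ) dτ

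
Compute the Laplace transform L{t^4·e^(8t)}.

L{t^n·e^(at)} = n!/(s-a)^(n+1), so L{t^4·e^(8t)} = 24/(s-8)^5

Final answer: 24/(s-8)^5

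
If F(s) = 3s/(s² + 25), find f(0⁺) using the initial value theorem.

f(0⁺) = lim_{s→∞} s·3s/(s² + 25) = lim_{s→∞} 3s²/(s² + 25) = 3

Final answer: 3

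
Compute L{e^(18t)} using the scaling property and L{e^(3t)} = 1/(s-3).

Using L{f(at)} = (1/a)F(s/a) with a=6 and f(t) = e^(3t): L{e^(18t)} = (1/6) · 1/((s/6)-3) = (1/6) · 6/(s-18) = 1/(s-18)

Final answer: 1/(s-18)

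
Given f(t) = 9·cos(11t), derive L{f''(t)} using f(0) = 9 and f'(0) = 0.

F(s) = 9s/(s² + 121). L{f''(t)} = s²F(s) - sf(0) - f'(0) = 9s³/(s² + 121) - 9s = (9s³ - 9s(s² + 121))/(s² + 121) = -1089s/(s² + 121)

Final answer: -1089s/(s² + 121)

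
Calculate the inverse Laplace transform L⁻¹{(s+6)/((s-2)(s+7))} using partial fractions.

Using partial fractions, f(t) = (8e^(2t) + e^(-7t))/9

Final answer: (8e^(2t) + e^(-7t))/9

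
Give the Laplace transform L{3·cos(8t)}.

L{cos(ωt)} = s/(s² + ω²), so L{cos(8t)} = s/(s² + 64). Then L{3·cos(8t)} = 3·s/(s² + 64) = 3s/(s² + 64)

Final answer: 3s/(s² + 64)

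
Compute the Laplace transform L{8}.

L{8} = 8 · L{1} = 8/s

Final answer: 8/s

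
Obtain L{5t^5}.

L{t^n} = n!/s^(n+1). So L{5t^5} = 5·5!/s^6 = 600/s^6

Final answer: 600/s^6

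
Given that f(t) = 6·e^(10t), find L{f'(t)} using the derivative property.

f(0) = 6, F(s) = 6/(s-10). L{f'(t)} = s·F(s) - f(0) = 6s/(s-10) - 6 = (6s - 6(s-10))/(s-10) = 60/(s-10)

Final answer: 60/(s-10)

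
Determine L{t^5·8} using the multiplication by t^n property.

L{8} = 8/s. d^1/ds^1[1/s] = -1/s². d^2/ds^2[1/s] = 2/s^3. d^3/ds^3[1/s] = -6/s^4. d^4/ds^4[1/s] = 24/s^5. d^5/ds^5[1/s] = -120/s^6. So L{t^5} = (-1)^{5}·-120/s^6 = 120/s^6. Then L{t^5·8} = 8·120/s^6 = 960/s^6

Final answer: 960/s^6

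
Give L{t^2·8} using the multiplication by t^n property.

L{8} = 8/s. d^1/ds^1[1/s] = -1/s². d^2/ds^2[1/s] = 2/s^3. So L{t^2} = (-1)^{2}·2/s^3 = 2/s^3. Then L{t^2·8} = 8·2/s^3 = 16/s^3

Final answer: 16/s^3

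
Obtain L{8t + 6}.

L{8t + 6} = 8·L{t} + 6·L{1} = 8/s² + 6/s

Final answer: 8/s² + 6/s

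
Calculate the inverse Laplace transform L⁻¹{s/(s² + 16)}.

L⁻¹{s/(s² + 16)} = cos(4t)

Final answer: cos(4t)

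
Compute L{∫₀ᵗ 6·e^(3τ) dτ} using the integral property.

L{∫₀ᵗ f(τ)dτ} = F(s)/s with F(s) = 6/(s-3), so L{∫₀ᵗ 6·e^(3τ) dτ} = 6/(s(s-3))

Final answer: 6/(s(s-3))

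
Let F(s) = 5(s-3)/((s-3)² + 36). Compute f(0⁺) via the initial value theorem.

f(0⁺) = lim_{s→∞} sF(s) = lim_{s→∞} 5s(s-3)/((s-3)² + 36) = 5

Final answer: 5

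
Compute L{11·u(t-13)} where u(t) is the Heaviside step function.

L{u(t-a)} = e^(-as)/s. Here a=13, so L{u(t-13)} = e^(-13s)/s, and L{11·u(t-13)} = 11·e^(-13s)/s

Final answer: 11·e^(-13s)/s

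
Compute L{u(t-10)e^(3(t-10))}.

u(t-a)f(t-a) with f(t)=e^(3t). L{e^(3t)} = 1/(s-3). By time shift: e^(-10s)/(s-3)

Final answer: e^(-10s)/(s-3)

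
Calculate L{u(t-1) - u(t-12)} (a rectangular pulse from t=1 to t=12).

L{u(t-a)} = e^(-as)/s. L{u(t-1) - u(t-12)} = (e^(-s) - e^(-12s))/s

Final answer: (e^(-s) - e^(-12s))/s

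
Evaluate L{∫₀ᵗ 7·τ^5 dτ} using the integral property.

L{∫₀ᵗ f(τ)dτ} = F(s)/s with f(t) = 7t^5. F(s) = 840/s^6, so L{∫₀ᵗ 7·τ^5 dτ} = (840/s^6)/s = 840/s^7. (Check: ∫₀ᵗ 7·τ^5 dτ = 7t^6/6.)

Final answer: 840/s^7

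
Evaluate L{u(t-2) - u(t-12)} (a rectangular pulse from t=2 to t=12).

L{u(t-a)} = e^(-as)/s. L{u(t-2) - u(t-12)} = (e^(-2s) - e^(-12s))/s

Final answer: (e^(-2s) - e^(-12s))/s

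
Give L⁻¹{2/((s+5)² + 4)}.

Form: b/((s-a)² + b²) → e^(at)sin(bt). With a=-5, b=2

Final answer: e^(-5t)·sin(2t)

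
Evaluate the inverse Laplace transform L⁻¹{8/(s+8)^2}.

L⁻¹{n!/(s-a)^(n+1)} = t^n·e^(at) with n=1, a=-8. So L⁻¹{1/(s+8)^2} = t·e^(-8t), and L⁻¹{8/(s+8)^2} = (8/1)·t·e^(-8t) = 8·t·e^(-8t)

Final answer: 8·t·e^(-8t)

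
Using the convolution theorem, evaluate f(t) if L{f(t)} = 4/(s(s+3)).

4/(s(s+3)) = (4/s)·(1/(s+3)) = L{4}·L{e^(-3t)}. By convolution, f(t) = 4*e^(-3t) = ∫₀ᵗ 4·e^(-3τ) dτ = 4·(1 - e^(-3t))/3

Final answer: 4·(1 - e^(-3t))/3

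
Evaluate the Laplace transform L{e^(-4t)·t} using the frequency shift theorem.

L{e^(at)·t^n} = n!/(s-a)^(n+1), so L{e^(-4t)·t} = 1/(s+4)^2

Final answer: 1/(s+4)^2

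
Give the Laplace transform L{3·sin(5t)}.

L{sin(ωt)} = ω/(s² + ω²), so L{sin(5t)} = 5/(s² + 25). Then L{3·sin(5t)} = 3·5/(s² + 25) = 15/(s² + 25)

Final answer: 15/(s² + 25)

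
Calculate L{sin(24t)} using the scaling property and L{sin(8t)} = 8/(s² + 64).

Using L{f(at)} = (1/a)F(s/a) with a=3: L{sin(24t)} = (1/3) · 8/((s/3)² + 64) = (1/3) · 8·9/(s² + 576) = 24/(s² + 576)

Final answer: 24/(s² + 576)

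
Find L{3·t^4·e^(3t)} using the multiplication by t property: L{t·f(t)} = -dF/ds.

Using L{t^n·e^(at)} = n!/(s-a)^(n+1), L{t^4·e^(3t)} = 24/(s-3)^5, so L{3·t^4·e^(3t)} = 3·24/(s-3)^5 = 72/(s-3)^5

Final answer: 72/(s-3)^5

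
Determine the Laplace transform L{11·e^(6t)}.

L{e^(at)} = 1/(s-a), so L{e^(6t)} = 1/(s-6). Then L{11·e^(6t)} = 11/(s-6)

Final answer: 11/(s-6)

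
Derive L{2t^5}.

L{t^n} = n!/s^(n+1). So L{2t^5} = 2·5!/s^6 = 240/s^6

Final answer: 240/s^6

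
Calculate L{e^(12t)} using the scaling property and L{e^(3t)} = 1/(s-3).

Using L{f(at)} = (1/a)F(s/a) with a=4 and f(t) = e^(3t): L{e^(12t)} = (1/4) · 1/((s/4)-3) = (1/4) · 4/(s-12) = 1/(s-12)

Final answer: 1/(s-12)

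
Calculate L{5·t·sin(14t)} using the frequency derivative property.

L{sin(14t)} = 14/(s² + 196). By L{t·f(t)} = -F'(s): -d/ds[14/(s² + 196)] = -(14)·(-2s)/(s² + 196)² = 28s/(s² + 196)². Then L{5·t·sin(14t)} = 5·28s/(s² + 196)² = 140s/(s² + 196)²

Final answer: 140s/(s² + 196)²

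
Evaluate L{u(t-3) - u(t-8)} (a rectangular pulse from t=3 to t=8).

L{u(t-a)} = e^(-as)/s. L{u(t-3) - u(t-8)} = (e^(-3s) - e^(-8s))/s

Final answer: (e^(-3s) - e^(-8s))/s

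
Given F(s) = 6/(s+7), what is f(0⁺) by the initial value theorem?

f(0⁺) = lim_{s→∞} s·6/(s+7) = lim_{s→∞} 6s/(s+7) = 6

Final answer: 6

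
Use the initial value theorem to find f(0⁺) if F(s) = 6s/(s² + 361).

f(0⁺) = lim_{s→∞} s·6s/(s² + 361) = lim_{s→∞} 6s²/(s² + 361) = 6

Final answer: 6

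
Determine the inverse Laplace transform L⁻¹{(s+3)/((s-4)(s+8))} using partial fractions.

Using partial fractions, f(t) = (7e^(4t) + 5e^(-8t))/12

Final answer: (7e^(4t) + 5e^(-8t))/12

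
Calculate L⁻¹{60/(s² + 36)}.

This is the form c·a/(s² + a²) with a = 6, c = 10. L⁻¹ = 10·sin(6t)

Final answer: 10·sin(6t)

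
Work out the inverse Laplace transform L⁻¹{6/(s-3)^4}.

L⁻¹{n!/(s-a)^(n+1)} = t^n·e^(at), so L⁻¹{6/(s-3)^4} = t^3·e^(3t)

Final answer: t^3·e^(3t)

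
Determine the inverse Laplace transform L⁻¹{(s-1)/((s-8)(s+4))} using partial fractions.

Using partial fractions, f(t) = (7e^(8t) + 5e^(-4t))/12

Final answer: (7e^(8t) + 5e^(-4t))/12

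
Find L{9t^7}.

L{t^n} = n!/s^(n+1). So L{9t^7} = 9·7!/s^8 = 45360/s^8

Final answer: 45360/s^8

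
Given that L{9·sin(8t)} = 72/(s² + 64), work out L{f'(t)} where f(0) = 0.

L{f'(t)} = s·F(s) - f(0) = s·72/(s² + 64) - 0 = 72s/(s² + 64)

Final answer: 72s/(s² + 64)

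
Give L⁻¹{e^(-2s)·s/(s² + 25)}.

L⁻¹{s/(s² + 25)} = cos(5t). By the time shift theorem, L⁻¹{e^(-as)F(s)} = u(t-a)f(t-a) with a=2, so L⁻¹{e^(-2s)·s/(s² + 25)} = u(t-2)·cos(5(t-2))

Final answer: u(t-2)·cos(5(t-2))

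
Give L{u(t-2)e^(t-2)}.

u(t-a)f(t-a) with f(t)=e^t. L{e^t} = 1/(s-1). By time shift: e^(-2s)/(s-1)

Final answer: e^(-2s)/(s-1)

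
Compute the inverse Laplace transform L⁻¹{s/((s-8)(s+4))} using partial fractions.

Using partial fractions, f(t) = (8e^(8t) + 4e^(-4t))/12

Final answer: (8e^(8t) + 4e^(-4t))/12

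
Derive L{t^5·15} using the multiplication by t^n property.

L{15} = 15/s. d^1/ds^1[1/s] = -1/s². d^2/ds^2[1/s] = 2/s^3. d^3/ds^3[1/s] = -6/s^4. d^4/ds^4[1/s] = 24/s^5. d^5/ds^5[1/s] = -120/s^6. So L{t^5} = (-1)^{5}·-120/s^6 = 120/s^6. Then L{t^5·15} = 15·120/s^6 = 1800/s^6

Final answer: 1800/s^6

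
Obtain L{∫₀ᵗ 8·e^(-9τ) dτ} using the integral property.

L{∫₀ᵗ f(τ)dτ} = F(s)/s with F(s) = 8/(s+9), so L{∫₀ᵗ 8·e^(-9τ) dτ} = 8/(s(s+9))

Final answer: 8/(s(s+9))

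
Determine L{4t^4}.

L{t^n} = n!/s^(n+1). So L{4t^4} = 4·4!/s^5 = 96/s^5

Final answer: 96/s^5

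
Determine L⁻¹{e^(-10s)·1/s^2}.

L⁻¹{1/s^2} = t. By the time shift theorem, L⁻¹{e^(-as)F(s)} = u(t-a)f(t-a) with a=10, so L⁻¹{e^(-10s)·1/s^2} = u(t-10)·(t-10)

Final answer: u(t-10)·(t-10)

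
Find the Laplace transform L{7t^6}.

L{7t^6} = 7 · L{t^6} = 7 · 720/s^7 = 5040/s^7

Final answer: 5040/s^7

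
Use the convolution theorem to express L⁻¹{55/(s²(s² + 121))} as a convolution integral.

55/(s²(s² + 121)) = (1/s²)·(55/(s² + 121)) = L{t}·L{5·sin(11t)}. So f(t) = t*(5·sin(11t)) = ∫₀ᵗ 5τ·sin(11(t-τ)) dτ

Final answer: ∫₀ᵗ 5τ·sin(11(t-τ)) dτ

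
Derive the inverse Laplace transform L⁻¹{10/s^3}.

L⁻¹{n!/s^(n+1)} = t^n with n=2. So L⁻¹{2/s^3} = t^2, and L⁻¹{10/s^3} = (10/2)·t^2 = 5·t^2

Final answer: 5·t^2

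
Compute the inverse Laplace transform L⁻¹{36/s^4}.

L⁻¹{n!/s^(n+1)} = t^n with n=3. So L⁻¹{6/s^4} = t^3, and L⁻¹{36/s^4} = (36/6)·t^3 = 6·t^3

Final answer: 6·t^3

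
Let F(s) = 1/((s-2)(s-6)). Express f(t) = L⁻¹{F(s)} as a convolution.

1/((s-2)(s-6)) = (1/(s-2))·(1/(s-6)) = L{e^(2t)}·L{e^(6t)}. So f(t) = e^(2t)*e^(6t) = ∫₀ᵗ e^(2τ)·e^(6(t-τ)) dτ

Final answer: ∫₀ᵗ e^(2τ)·e^(6(t-τ)) dτ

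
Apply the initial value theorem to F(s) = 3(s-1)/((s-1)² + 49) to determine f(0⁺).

f(0⁺) = lim_{s→∞} sF(s) = lim_{s→∞} 3s(s-1)/((s-1)² + 49) = 3

Final answer: 3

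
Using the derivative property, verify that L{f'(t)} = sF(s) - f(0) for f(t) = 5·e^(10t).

f'(t) = 50e^(10t). Direct: L{f'(t)} = 50/(s-10). Property: s·5/(s-10) - 5 = (5s - 5(s-10))/(s-10) = 50/(s-10). ✓

Final answer: 50/(s-10)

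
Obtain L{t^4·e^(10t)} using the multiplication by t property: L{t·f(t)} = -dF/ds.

Using L{t^n·e^(at)} = n!/(s-a)^(n+1), L{t^4·e^(10t)} = 24/(s-10)^5

Final answer: 24/(s-10)^5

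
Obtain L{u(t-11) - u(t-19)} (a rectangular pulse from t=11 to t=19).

L{u(t-a)} = e^(-as)/s. L{u(t-11) - u(t-19)} = (e^(-11s) - e^(-19s))/s

Final answer: (e^(-11s) - e^(-19s))/s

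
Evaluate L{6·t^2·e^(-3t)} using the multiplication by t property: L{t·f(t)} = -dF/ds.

Using L{t^n·e^(at)} = n!/(s-a)^(n+1), L{t^2·e^(-3t)} = 2/(s+3)^3, so L{6·t^2·e^(-3t)} = 6·2/(s+3)^3 = 12/(s+3)^3

Final answer: 12/(s+3)^3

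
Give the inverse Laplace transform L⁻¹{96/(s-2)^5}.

L⁻¹{n!/(s-a)^(n+1)} = t^n·e^(at) with n=4, a=2. So L⁻¹{24/(s-2)^5} = t^4·e^(2t), and L⁻¹{96/(s-2)^5} = (96/24)·t^4·e^(2t) = 4·t^4·e^(2t)

Final answer: 4·t^4·e^(2t)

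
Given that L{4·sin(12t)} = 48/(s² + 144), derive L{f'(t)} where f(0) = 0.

L{f'(t)} = s·F(s) - f(0) = s·48/(s² + 144) - 0 = 48s/(s² + 144)

Final answer: 48s/(s² + 144)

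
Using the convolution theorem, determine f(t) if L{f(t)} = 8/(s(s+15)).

8/(s(s+15)) = (8/s)·(1/(s+15)) = L{8}·L{e^(-15t)}. By convolution, f(t) = 8*e^(-15t) = ∫₀ᵗ 8·e^(-15τ) dτ = 8·(1 - e^(-15t))/15

Final answer: 8·(1 - e^(-15t))/15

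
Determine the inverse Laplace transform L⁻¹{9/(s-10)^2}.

L⁻¹{n!/(s-a)^(n+1)} = t^n·e^(at) with n=1, a=10. So L⁻¹{1/(s-10)^2} = t·e^(10t), and L⁻¹{9/(s-10)^2} = (9/1)·t·e^(10t) = 9·t·e^(10t)

Final answer: 9·t·e^(10t)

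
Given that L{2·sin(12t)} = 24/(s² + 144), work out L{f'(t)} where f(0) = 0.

L{f'(t)} = s·F(s) - f(0) = s·24/(s² + 144) - 0 = 24s/(s² + 144)

Final answer: 24s/(s² + 144)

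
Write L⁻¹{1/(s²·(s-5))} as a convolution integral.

1/(s²·(s-5)) = (1/s^2)·(1/(s-5)) = L{t}·L{e^(5t)}. So f(t) = t*e^(5t) = ∫₀ᵗ τ·e^(5(t-τ)) dτ

Final answer: ∫₀ᵗ τ·e^(5(t-τ)) dτ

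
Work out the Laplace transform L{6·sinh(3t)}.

L{sinh(ωt)} = ω/(s² - ω²), so L{sinh(3t)} = 3/(s² - 9). Then L{6·sinh(3t)} = 6·3/(s² - 9) = 18/(s² - 9)

Final answer: 18/(s² - 9)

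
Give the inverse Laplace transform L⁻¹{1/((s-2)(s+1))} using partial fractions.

Decompose: A/(s-2) + B/(s+1). A = 1/3, B = -1/3. f(t) = (e^(2t) - e^(-t))/3

Final answer: (e^(2t) - e^(-t))/3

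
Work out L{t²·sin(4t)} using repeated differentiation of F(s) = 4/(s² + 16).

F(s) = 4/(s² + 16). F'(s) = -8s/(s² + 16)². F''(s) = -8(16 - 3s²)/(s² + 16)³ = (24s² - 128)/(s² + 16)³. So L{t²·sin(4t)} = (-1)² F''(s) = (24s² - 128)/(s² + 16)³

Final answer: (24s² - 128)/(s² + 16)³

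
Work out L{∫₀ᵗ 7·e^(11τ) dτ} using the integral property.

L{∫₀ᵗ f(τ)dτ} = F(s)/s with F(s) = 7/(s-11), so L{∫₀ᵗ 7·e^(11τ) dτ} = 7/(s(s-11))

Final answer: 7/(s(s-11))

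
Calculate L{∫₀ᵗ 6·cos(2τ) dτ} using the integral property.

L{∫₀ᵗ f(τ)dτ} = F(s)/s with F(s) = 6s/(s² + 4), so the result is (6s/(s² + 4))/s = 6/(s² + 4)

Final answer: 6/(s² + 4)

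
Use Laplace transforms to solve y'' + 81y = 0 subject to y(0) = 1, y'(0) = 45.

L{y''} + 81L{y} = 0. s²Y - s - 45 + 81Y = 0. Y(s² + 81) = s + 45. Y = (s + 45)/(s² + 81). Inverting: y(t) = cos(9t) + 5sin(9t)

Final answer: y(t) = cos(9t) + 5sin(9t)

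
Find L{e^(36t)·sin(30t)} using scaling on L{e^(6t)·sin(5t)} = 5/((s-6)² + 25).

Scaling with a=6: L{e^(36t)·sin(30t)} = (1/6) · 5/((s/6-6)² + 25). Simplifying: 30/((s-36)² + 900)

Final answer: 30/((s-36)² + 900)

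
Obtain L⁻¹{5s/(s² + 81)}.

This is the form c·s/(s² + a²) with a = 9, c = 5. L⁻¹ = 5·cos(9t)

Final answer: 5·cos(9t)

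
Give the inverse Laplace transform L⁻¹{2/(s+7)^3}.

L⁻¹{n!/(s-a)^(n+1)} = t^n·e^(at), so L⁻¹{2/(s+7)^3} = t^2·e^(-7t)

Final answer: t^2·e^(-7t)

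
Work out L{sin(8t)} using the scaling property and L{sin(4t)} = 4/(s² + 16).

Using L{f(at)} = (1/a)F(s/a) with a=2: L{sin(8t)} = (1/2) · 4/((s/2)² + 16) = (1/2) · 4·4/(s² + 64) = 8/(s² + 64)

Final answer: 8/(s² + 64)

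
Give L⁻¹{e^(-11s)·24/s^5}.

L⁻¹{24/s^5} = t^4. By the time shift theorem, L⁻¹{e^(-as)F(s)} = u(t-a)f(t-a) with a=11, so L⁻¹{e^(-11s)·24/s^5} = u(t-11)·(t-11)^4

Final answer: u(t-11)·(t-11)^4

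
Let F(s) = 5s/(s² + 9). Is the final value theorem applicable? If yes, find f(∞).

The final value theorem requires all poles of sF(s) in the left half-plane. sF(s) = 5s²/(s² + 9) has poles at s = ±3i (imaginary axis). Theorem does NOT apply (oscillatory system).

Final answer: Not applicable (oscillatory)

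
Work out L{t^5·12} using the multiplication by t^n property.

L{12} = 12/s. d^1/ds^1[1/s] = -1/s². d^2/ds^2[1/s] = 2/s^3. d^3/ds^3[1/s] = -6/s^4. d^4/ds^4[1/s] = 24/s^5. d^5/ds^5[1/s] = -120/s^6. So L{t^5} = (-1)^{5}·-120/s^6 = 120/s^6. Then L{t^5·12} = 12·120/s^6 = 1440/s^6

Final answer: 1440/s^6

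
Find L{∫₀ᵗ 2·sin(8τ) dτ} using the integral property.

L{∫₀ᵗ f(τ)dτ} = F(s)/s with F(s) = 16/(s² + 64), so the result is (16/(s² + 64))/s = 16/(s(s² + 64))

Final answer: 16/(s(s² + 64))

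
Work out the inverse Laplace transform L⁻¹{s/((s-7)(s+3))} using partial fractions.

Using partial fractions, f(t) = (7e^(7t) + 3e^(-3t))/10

Final answer: (7e^(7t) + 3e^(-3t))/10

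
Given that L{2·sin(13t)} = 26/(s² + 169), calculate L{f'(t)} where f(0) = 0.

L{f'(t)} = s·F(s) - f(0) = s·26/(s² + 169) - 0 = 26s/(s² + 169)

Final answer: 26s/(s² + 169)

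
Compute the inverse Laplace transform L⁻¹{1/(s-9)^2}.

L⁻¹{n!/(s-a)^(n+1)} = t^n·e^(at), so L⁻¹{1/(s-9)^2} = t·e^(9t)

Final answer: t·e^(9t)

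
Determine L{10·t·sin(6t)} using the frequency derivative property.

L{sin(6t)} = 6/(s² + 36). By L{t·f(t)} = -F'(s): -d/ds[6/(s² + 36)] = -(6)·(-2s)/(s² + 36)² = 12s/(s² + 36)². Then L{10·t·sin(6t)} = 10·12s/(s² + 36)² = 120s/(s² + 36)²

Final answer: 120s/(s² + 36)²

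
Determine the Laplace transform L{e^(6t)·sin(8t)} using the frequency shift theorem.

Frequency shift: L{e^(at)f(t)} = F(s-a). L{e^(6t)·sin(8t)} = 8/((s-6)² + 64)

Final answer: 8/((s-6)² + 64)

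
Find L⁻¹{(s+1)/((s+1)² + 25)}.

Using frequency shift: L⁻¹{(s-a)/((s-a)² + b²)} = e^(at)cos(bt). Here a=-1, b=5

Final answer: e^(-t)·cos(5t)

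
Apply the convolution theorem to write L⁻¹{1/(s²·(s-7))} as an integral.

1/(s²·(s-7)) = (1/s^2)·(1/(s-7)) = L{t}·L{e^(7t)}. So f(t) = t*e^(7t) = ∫₀ᵗ τ·e^(7(t-τ)) dτ

Final answer: ∫₀ᵗ τ·e^(7(t-τ)) dτ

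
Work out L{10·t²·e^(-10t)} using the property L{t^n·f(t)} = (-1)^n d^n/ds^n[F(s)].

L{e^(-10t)} = 1/(s+10). d/ds[1/(s+10)] = -1/(s+10)². d²/ds²[1/(s+10)] = 2/(s+10)³. So L{t²·e^(-10t)} = (-1)² · 2/(s+10)³ = 2/(s+10)³. Then L{10·t²·e^(-10t)} = 10·2/(s+10)³ = 20/(s+10)³

Final answer: 20/(s+10)³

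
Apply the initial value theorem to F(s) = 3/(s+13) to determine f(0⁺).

f(0⁺) = lim_{s→∞} s·3/(s+13) = lim_{s→∞} 3s/(s+13) = 3

Final answer: 3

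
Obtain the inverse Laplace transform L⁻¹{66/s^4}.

L⁻¹{n!/s^(n+1)} = t^n with n=3. So L⁻¹{6/s^4} = t^3, and L⁻¹{66/s^4} = (66/6)·t^3 = 11·t^3

Final answer: 11·t^3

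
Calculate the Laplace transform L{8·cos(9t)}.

L{cos(ωt)} = s/(s² + ω²), so L{cos(9t)} = s/(s² + 81). Then L{8·cos(9t)} = 8·s/(s² + 81) = 8s/(s² + 81)

Final answer: 8s/(s² + 81)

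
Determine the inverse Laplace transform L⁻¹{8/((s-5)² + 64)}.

Using frequency shift, L⁻¹{8/((s-5)² + 64)} = e^(5t)·sin(8t)

Final answer: e^(5t)·sin(8t)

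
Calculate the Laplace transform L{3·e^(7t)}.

L{e^(at)} = 1/(s-a), so L{e^(7t)} = 1/(s-7). Then L{3·e^(7t)} = 3/(s-7)

Final answer: 3/(s-7)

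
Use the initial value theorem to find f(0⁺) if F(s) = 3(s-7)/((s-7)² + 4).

f(0⁺) = lim_{s→∞} sF(s) = lim_{s→∞} 3s(s-7)/((s-7)² + 4) = 3

Final answer: 3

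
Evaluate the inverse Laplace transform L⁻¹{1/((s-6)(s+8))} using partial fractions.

Decompose: A/(s-6) + B/(s+8). A = 1/14, B = -1/14. f(t) = (e^(6t) - e^(-8t))/14

Final answer: (e^(6t) - e^(-8t))/14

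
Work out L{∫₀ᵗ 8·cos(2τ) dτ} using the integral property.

L{∫₀ᵗ f(τ)dτ} = F(s)/s with F(s) = 8s/(s² + 4), so the result is (8s/(s² + 4))/s = 8/(s² + 4)

Final answer: 8/(s² + 4)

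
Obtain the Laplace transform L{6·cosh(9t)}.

L{cosh(ωt)} = s/(s² - ω²), so L{cosh(9t)} = s/(s² - 81). Then L{6·cosh(9t)} = 6·s/(s² - 81) = 6s/(s² - 81)

Final answer: 6s/(s² - 81)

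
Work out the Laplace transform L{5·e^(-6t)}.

L{e^(at)} = 1/(s-a), so L{e^(-6t)} = 1/(s+6). Then L{5·e^(-6t)} = 5/(s+6)

Final answer: 5/(s+6)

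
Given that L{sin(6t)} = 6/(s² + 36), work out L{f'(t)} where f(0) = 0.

L{f'(t)} = s·F(s) - f(0) = s·6/(s² + 36) - 0 = 6s/(s² + 36)

Final answer: 6s/(s² + 36)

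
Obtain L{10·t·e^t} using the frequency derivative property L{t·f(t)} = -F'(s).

L{e^t} = 1/(s-1). By frequency derivative: L{t·e^t} = -d/ds[1/(s-1)] = -(-1)/(s-1)² = 1/(s-1)². Then L{10·t·e^t} = 10·1/(s-1)² = 10/(s-1)²

Final answer: 10/(s-1)²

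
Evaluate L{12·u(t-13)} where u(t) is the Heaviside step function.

L{u(t-a)} = e^(-as)/s. Here a=13, so L{u(t-13)} = e^(-13s)/s, and L{12·u(t-13)} = 12·e^(-13s)/s

Final answer: 12·e^(-13s)/s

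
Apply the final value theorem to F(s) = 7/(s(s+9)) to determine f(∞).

f(∞) = lim_{s→0} s·7/(s(s+9)) = lim_{s→0} 7/(s+9) = 7/9 = 7/9

Final answer: 7/9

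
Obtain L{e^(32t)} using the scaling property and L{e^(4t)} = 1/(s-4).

Using L{f(at)} = (1/a)F(s/a) with a=8 and f(t) = e^(4t): L{e^(32t)} = (1/8) · 1/((s/8)-4) = (1/8) · 8/(s-32) = 1/(s-32)

Final answer: 1/(s-32)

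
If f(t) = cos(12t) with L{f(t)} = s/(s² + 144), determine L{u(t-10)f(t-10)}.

Time shift theorem: L{u(t-a)f(t-a)} = e^(-as)F(s). Here a=10, F(s) = s/(s² + 144), so L{u(t-10)f(t-10)} = e^(-10s)·s/(s² + 144)

Final answer: e^(-10s)·s/(s² + 144)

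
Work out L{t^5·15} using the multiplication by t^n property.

L{15} = 15/s. d^1/ds^1[1/s] = -1/s². d^2/ds^2[1/s] = 2/s^3. d^3/ds^3[1/s] = -6/s^4. d^4/ds^4[1/s] = 24/s^5. d^5/ds^5[1/s] = -120/s^6. So L{t^5} = (-1)^{5}·-120/s^6 = 120/s^6. Then L{t^5·15} = 15·120/s^6 = 1800/s^6

Final answer: 1800/s^6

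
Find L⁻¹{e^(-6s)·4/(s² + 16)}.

L⁻¹{4/(s² + 16)} = sin(4t). By the time shift theorem, L⁻¹{e^(-as)F(s)} = u(t-a)f(t-a) with a=6, so L⁻¹{e^(-6s)·4/(s² + 16)} = u(t-6)·sin(4(t-6))

Final answer: u(t-6)·sin(4(t-6))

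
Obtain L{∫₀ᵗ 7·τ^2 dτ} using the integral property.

L{∫₀ᵗ f(τ)dτ} = F(s)/s with f(t) = 7t^2. F(s) = 14/s^3, so L{∫₀ᵗ 7·τ^2 dτ} = (14/s^3)/s = 14/s^4. (Check: ∫₀ᵗ 7·τ^2 dτ = 7t^3/3.)

Final answer: 14/s^4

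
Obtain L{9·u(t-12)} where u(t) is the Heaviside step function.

L{u(t-a)} = e^(-as)/s. Here a=12, so L{u(t-12)} = e^(-12s)/s, and L{9·u(t-12)} = 9·e^(-12s)/s

Final answer: 9·e^(-12s)/s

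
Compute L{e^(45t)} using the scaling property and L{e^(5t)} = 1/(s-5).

Using L{f(at)} = (1/a)F(s/a) with a=9 and f(t) = e^(5t): L{e^(45t)} = (1/9) · 1/((s/9)-5) = (1/9) · 9/(s-45) = 1/(s-45)

Final answer: 1/(s-45)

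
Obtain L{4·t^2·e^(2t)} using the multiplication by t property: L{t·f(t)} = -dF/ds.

Using L{t^n·e^(at)} = n!/(s-a)^(n+1), L{t^2·e^(2t)} = 2/(s-2)^3, so L{4·t^2·e^(2t)} = 4·2/(s-2)^3 = 8/(s-2)^3

Final answer: 8/(s-2)^3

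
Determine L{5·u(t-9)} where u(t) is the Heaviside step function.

L{u(t-a)} = e^(-as)/s. Here a=9, so L{u(t-9)} = e^(-9s)/s, and L{5·u(t-9)} = 5·e^(-9s)/s

Final answer: 5·e^(-9s)/s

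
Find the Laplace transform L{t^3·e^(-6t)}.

L{t^n·e^(at)} = n!/(s-a)^(n+1), so L{t^3·e^(-6t)} = 6/(s+6)^4

Final answer: 6/(s+6)^4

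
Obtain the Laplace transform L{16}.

L{16} = 16 · L{1} = 16/s

Final answer: 16/s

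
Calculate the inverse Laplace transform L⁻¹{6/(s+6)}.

L⁻¹{1/(s-a)} = e^(at), so L⁻¹{1/(s+6)} = e^(-6t), and L⁻¹{6/(s+6)} = 6·e^(-6t)

Final answer: 6·e^(-6t)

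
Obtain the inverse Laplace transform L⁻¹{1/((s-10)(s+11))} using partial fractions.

Decompose: A/(s-10) + B/(s+11). A = 1/21, B = -1/21. f(t) = (e^(10t) - e^(-11t))/21

Final answer: (e^(10t) - e^(-11t))/21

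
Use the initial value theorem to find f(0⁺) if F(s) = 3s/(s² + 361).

f(0⁺) = lim_{s→∞} s·3s/(s² + 361) = lim_{s→∞} 3s²/(s² + 361) = 3

Final answer: 3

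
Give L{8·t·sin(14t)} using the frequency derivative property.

L{sin(14t)} = 14/(s² + 196). By L{t·f(t)} = -F'(s): -d/ds[14/(s² + 196)] = -(14)·(-2s)/(s² + 196)² = 28s/(s² + 196)². Then L{8·t·sin(14t)} = 8·28s/(s² + 196)² = 224s/(s² + 196)²

Final answer: 224s/(s² + 196)²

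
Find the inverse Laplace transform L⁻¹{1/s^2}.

L⁻¹{n!/s^(n+1)} = t^n with n=1. So L⁻¹{1/s^2} = t

Final answer: t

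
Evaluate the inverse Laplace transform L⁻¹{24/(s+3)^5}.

L⁻¹{n!/(s-a)^(n+1)} = t^n·e^(at), so L⁻¹{24/(s+3)^5} = t^4·e^(-3t)

Final answer: t^4·e^(-3t)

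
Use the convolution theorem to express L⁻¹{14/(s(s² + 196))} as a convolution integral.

14/(s(s² + 196)) = (1/s)·(14/(s² + 196)) = L{1}·L{sin(14t)}. So f(t) = 1*(sin(14t)) = ∫₀ᵗ sin(14τ) dτ

Final answer: ∫₀ᵗ sin(14τ) dτ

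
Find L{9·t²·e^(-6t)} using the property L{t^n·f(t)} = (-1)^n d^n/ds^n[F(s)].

L{e^(-6t)} = 1/(s+6). d/ds[1/(s+6)] = -1/(s+6)². d²/ds²[1/(s+6)] = 2/(s+6)³. So L{t²·e^(-6t)} = (-1)² · 2/(s+6)³ = 2/(s+6)³. Then L{9·t²·e^(-6t)} = 9·2/(s+6)³ = 18/(s+6)³

Final answer: 18/(s+6)³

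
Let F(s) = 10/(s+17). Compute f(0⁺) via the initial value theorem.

f(0⁺) = lim_{s→∞} s·10/(s+17) = lim_{s→∞} 10s/(s+17) = 10

Final answer: 10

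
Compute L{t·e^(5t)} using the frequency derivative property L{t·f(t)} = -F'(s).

L{e^(5t)} = 1/(s-5). By frequency derivative: L{t·e^(5t)} = -d/ds[1/(s-5)] = -(-1)/(s-5)² = 1/(s-5)²

Final answer: 1/(s-5)²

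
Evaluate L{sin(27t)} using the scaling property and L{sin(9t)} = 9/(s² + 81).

Using L{f(at)} = (1/a)F(s/a) with a=3: L{sin(27t)} = (1/3) · 9/((s/3)² + 81) = (1/3) · 9·9/(s² + 729) = 27/(s² + 729)

Final answer: 27/(s² + 729)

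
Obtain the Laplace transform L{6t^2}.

L{6t^2} = 6 · L{t^2} = 6 · 2/s^3 = 12/s^3

Final answer: 12/s^3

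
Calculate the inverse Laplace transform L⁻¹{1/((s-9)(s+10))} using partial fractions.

Decompose: A/(s-9) + B/(s+10). A = 1/19, B = -1/19. f(t) = (e^(9t) - e^(-10t))/19

Final answer: (e^(9t) - e^(-10t))/19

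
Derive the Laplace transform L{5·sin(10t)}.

L{sin(ωt)} = ω/(s² + ω²), so L{sin(10t)} = 10/(s² + 100). Then L{5·sin(10t)} = 5·10/(s² + 100) = 50/(s² + 100)

Final answer: 50/(s² + 100)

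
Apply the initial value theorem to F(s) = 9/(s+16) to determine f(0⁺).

f(0⁺) = lim_{s→∞} s·9/(s+16) = lim_{s→∞} 9s/(s+16) = 9

Final answer: 9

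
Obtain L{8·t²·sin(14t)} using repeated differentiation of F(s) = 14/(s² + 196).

F(s) = 14/(s² + 196). F'(s) = -28s/(s² + 196)². F''(s) = -28(196 - 3s²)/(s² + 196)³ = (84s² - 5488)/(s² + 196)³. So L{t²·sin(14t)} = (-1)² F''(s) = (84s² - 5488)/(s² + 196)³. Then L{8·t²·sin(14t)} = 8·(84s² - 5488)/(s² + 196)³ = (672s² - 43904)/(s² + 196)³

Final answer: (672s² - 43904)/(s² + 196)³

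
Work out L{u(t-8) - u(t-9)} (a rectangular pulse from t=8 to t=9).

L{u(t-a)} = e^(-as)/s. L{u(t-8) - u(t-9)} = (e^(-8s) - e^(-9s))/s

Final answer: (e^(-8s) - e^(-9s))/s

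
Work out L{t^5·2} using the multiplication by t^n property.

L{2} = 2/s. d^1/ds^1[1/s] = -1/s². d^2/ds^2[1/s] = 2/s^3. d^3/ds^3[1/s] = -6/s^4. d^4/ds^4[1/s] = 24/s^5. d^5/ds^5[1/s] = -120/s^6. So L{t^5} = (-1)^{5}·-120/s^6 = 120/s^6. Then L{t^5·2} = 2·120/s^6 = 240/s^6

Final answer: 240/s^6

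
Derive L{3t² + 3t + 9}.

L{3t² + 3t + 9} = 3·2/s³ + 3/s² + 9/s = 6/s³ + 3/s² + 9/s

Final answer: 6/s³ + 3/s² + 9/s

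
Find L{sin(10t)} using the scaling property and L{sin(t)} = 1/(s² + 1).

Using L{f(at)} = (1/a)F(s/a) with a=10: L{sin(10t)} = (1/10) · 1/((s/10)² + 1) = (1/10) · 1·100/(s² + 100) = 10/(s² + 100)

Final answer: 10/(s² + 100)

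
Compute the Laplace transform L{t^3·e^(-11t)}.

L{t^n·e^(at)} = n!/(s-a)^(n+1), so L{t^3·e^(-11t)} = 6/(s+11)^4

Final answer: 6/(s+11)^4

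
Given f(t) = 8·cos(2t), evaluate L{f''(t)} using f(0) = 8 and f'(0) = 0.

F(s) = 8s/(s² + 4). L{f''(t)} = s²F(s) - sf(0) - f'(0) = 8s³/(s² + 4) - 8s = (8s³ - 8s(s² + 4))/(s² + 4) = -32s/(s² + 4)

Final answer: -32s/(s² + 4)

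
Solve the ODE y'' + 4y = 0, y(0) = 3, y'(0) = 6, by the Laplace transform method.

L{y''} + 4L{y} = 0. s²Y - 3s - 6 + 4Y = 0. Y(s² + 4) = 3s + 6. Y = (3s + 6)/(s² + 4). Inverting: y(t) = 3cos(2t) + 3sin(2t)

Final answer: y(t) = 3cos(2t) + 3sin(2t)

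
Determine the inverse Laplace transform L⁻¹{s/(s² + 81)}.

L⁻¹{s/(s² + 81)} = cos(9t)

Final answer: cos(9t)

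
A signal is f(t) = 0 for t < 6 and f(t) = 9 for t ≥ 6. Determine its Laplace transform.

f(t) = 9·u(t-6). L{u(t-6)} = e^(-6s)/s, so L{f(t)} = 9·e^(-6s)/s

Final answer: 9·e^(-6s)/s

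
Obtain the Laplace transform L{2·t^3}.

L{t^n} = n!/s^(n+1), so L{t^3} = 6/s^4. Then L{2·t^3} = 2·6/s^4 = 12/s^4

Final answer: 12/s^4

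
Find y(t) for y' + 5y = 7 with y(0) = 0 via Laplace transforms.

sY + 5Y = 7/s. Y = 7/(s(s+5)). Partial fractions: Y = 7/5/s - 7/5/(s+5)

Final answer: y(t) = 7/5(1 - e^(-5t))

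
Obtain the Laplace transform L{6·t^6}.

L{t^n} = n!/s^(n+1), so L{t^6} = 720/s^7. Then L{6·t^6} = 6·720/s^7 = 4320/s^7

Final answer: 4320/s^7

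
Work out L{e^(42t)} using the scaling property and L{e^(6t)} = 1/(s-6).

Using L{f(at)} = (1/a)F(s/a) with a=7 and f(t) = e^(6t): L{e^(42t)} = (1/7) · 1/((s/7)-6) = (1/7) · 7/(s-42) = 1/(s-42)

Final answer: 1/(s-42)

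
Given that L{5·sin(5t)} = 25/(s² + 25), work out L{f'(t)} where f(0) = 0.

L{f'(t)} = s·F(s) - f(0) = s·25/(s² + 25) - 0 = 25s/(s² + 25)

Final answer: 25s/(s² + 25)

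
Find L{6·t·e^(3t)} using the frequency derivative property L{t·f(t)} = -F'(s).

L{e^(3t)} = 1/(s-3). By frequency derivative: L{t·e^(3t)} = -d/ds[1/(s-3)] = -(-1)/(s-3)² = 1/(s-3)². Then L{6·t·e^(3t)} = 6·1/(s-3)² = 6/(s-3)²

Final answer: 6/(s-3)²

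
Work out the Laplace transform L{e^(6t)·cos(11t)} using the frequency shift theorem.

Frequency shift: L{e^(at)f(t)} = F(s-a). L{e^(6t)·cos(11t)} = (s-6)/((s-6)² + 121)

Final answer: (s-6)/((s-6)² + 121)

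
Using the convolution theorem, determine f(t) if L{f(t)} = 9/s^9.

9/s^9 = (9/s)·(1/s^8) = L{9}·L{t^7/5040}. By convolution, f(t) = 9*t^7/5040 = ∫₀ᵗ 9·τ^7/5040 dτ = 9·t^8/40320

Final answer: 9·t^8/40320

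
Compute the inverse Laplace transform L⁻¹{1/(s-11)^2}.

L⁻¹{n!/(s-a)^(n+1)} = t^n·e^(at), so L⁻¹{1/(s-11)^2} = t·e^(11t)

Final answer: t·e^(11t)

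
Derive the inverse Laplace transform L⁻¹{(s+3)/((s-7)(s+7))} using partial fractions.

Using partial fractions, f(t) = (10e^(7t) + 4e^(-7t))/14

Final answer: (10e^(7t) + 4e^(-7t))/14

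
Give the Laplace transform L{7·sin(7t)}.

L{sin(ωt)} = ω/(s² + ω²), so L{sin(7t)} = 7/(s² + 49). Then L{7·sin(7t)} = 7·7/(s² + 49) = 49/(s² + 49)

Final answer: 49/(s² + 49)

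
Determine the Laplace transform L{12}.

L{12} = 12 · L{1} = 12/s

Final answer: 12/s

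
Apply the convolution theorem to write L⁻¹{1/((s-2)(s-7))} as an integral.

1/((s-2)(s-7)) = (1/(s-2))·(1/(s-7)) = L{e^(2t)}·L{e^(7t)}. So f(t) = e^(2t)*e^(7t) = ∫₀ᵗ e^(2τ)·e^(7(t-τ)) dτ

Final answer: ∫₀ᵗ e^(2τ)·e^(7(t-τ)) dτ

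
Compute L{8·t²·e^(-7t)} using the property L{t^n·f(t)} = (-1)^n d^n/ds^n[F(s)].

L{e^(-7t)} = 1/(s+7). d/ds[1/(s+7)] = -1/(s+7)². d²/ds²[1/(s+7)] = 2/(s+7)³. So L{t²·e^(-7t)} = (-1)² · 2/(s+7)³ = 2/(s+7)³. Then L{8·t²·e^(-7t)} = 8·2/(s+7)³ = 16/(s+7)³

Final answer: 16/(s+7)³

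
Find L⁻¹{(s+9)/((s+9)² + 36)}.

Using frequency shift: L⁻¹{(s-a)/((s-a)² + b²)} = e^(at)cos(bt). Here a=-9, b=6

Final answer: e^(-9t)·cos(6t)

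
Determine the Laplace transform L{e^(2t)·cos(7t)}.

L{e^(at)·cos(ωt)} = (s-a)/((s-a)² + ω²), so L{e^(2t)·cos(7t)} = (s-2)/((s-2)² + 49)

Final answer: (s-2)/((s-2)² + 49)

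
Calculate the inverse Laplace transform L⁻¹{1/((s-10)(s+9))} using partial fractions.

Decompose: A/(s-10) + B/(s+9). A = 1/19, B = -1/19. f(t) = (e^(10t) - e^(-9t))/19

Final answer: (e^(10t) - e^(-9t))/19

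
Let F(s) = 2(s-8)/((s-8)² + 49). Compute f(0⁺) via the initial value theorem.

f(0⁺) = lim_{s→∞} sF(s) = lim_{s→∞} 2s(s-8)/((s-8)² + 49) = 2

Final answer: 2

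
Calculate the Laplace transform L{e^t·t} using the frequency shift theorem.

L{e^(at)·t^n} = n!/(s-a)^(n+1), so L{e^t·t} = 1/(s-1)^2

Final answer: 1/(s-1)^2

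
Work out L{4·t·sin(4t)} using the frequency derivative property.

L{sin(4t)} = 4/(s² + 16). By L{t·f(t)} = -F'(s): -d/ds[4/(s² + 16)] = -(4)·(-2s)/(s² + 16)² = 8s/(s² + 16)². Then L{4·t·sin(4t)} = 4·8s/(s² + 16)² = 32s/(s² + 16)²

Final answer: 32s/(s² + 16)²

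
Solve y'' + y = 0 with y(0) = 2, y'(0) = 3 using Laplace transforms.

L{y''} + 1L{y} = 0. s²Y - 2s - 3 + Y = 0. Y(s² + 1) = 2s + 3. Y = (2s + 3)/(s² + 1). Inverting: y(t) = 2cos(t) + 3sin(t)

Final answer: y(t) = 2cos(t) + 3sin(t)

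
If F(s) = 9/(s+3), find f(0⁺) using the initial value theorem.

f(0⁺) = lim_{s→∞} s·9/(s+3) = lim_{s→∞} 9s/(s+3) = 9

Final answer: 9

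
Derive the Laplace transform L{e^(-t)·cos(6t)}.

L{e^(at)·cos(ωt)} = (s-a)/((s-a)² + ω²), so L{e^(-t)·cos(6t)} = (s+1)/((s+1)² + 36)

Final answer: (s+1)/((s+1)² + 36)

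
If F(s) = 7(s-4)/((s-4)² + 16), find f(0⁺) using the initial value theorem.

f(0⁺) = lim_{s→∞} sF(s) = lim_{s→∞} 7s(s-4)/((s-4)² + 16) = 7

Final answer: 7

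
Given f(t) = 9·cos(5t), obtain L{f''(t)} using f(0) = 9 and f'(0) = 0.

F(s) = 9s/(s² + 25). L{f''(t)} = s²F(s) - sf(0) - f'(0) = 9s³/(s² + 25) - 9s = (9s³ - 9s(s² + 25))/(s² + 25) = -225s/(s² + 25)

Final answer: -225s/(s² + 25)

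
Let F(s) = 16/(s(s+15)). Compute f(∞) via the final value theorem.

f(∞) = lim_{s→0} s·16/(s(s+15)) = lim_{s→0} 16/(s+15) = 16/15 = 16/15

Final answer: 16/15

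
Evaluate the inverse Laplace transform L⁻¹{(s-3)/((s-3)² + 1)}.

Using frequency shift, L⁻¹{(s-3)/((s-3)² + 1)} = e^(3t)·cos(t)

Final answer: e^(3t)·cos(t)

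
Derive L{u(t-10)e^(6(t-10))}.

u(t-a)f(t-a) with f(t)=e^(6t). L{e^(6t)} = 1/(s-6). By time shift: e^(-10s)/(s-6)

Final answer: e^(-10s)/(s-6)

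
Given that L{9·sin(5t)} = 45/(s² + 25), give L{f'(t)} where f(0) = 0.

L{f'(t)} = s·F(s) - f(0) = s·45/(s² + 25) - 0 = 45s/(s² + 25)

Final answer: 45s/(s² + 25)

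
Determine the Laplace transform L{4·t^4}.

L{t^n} = n!/s^(n+1), so L{t^4} = 24/s^5. Then L{4·t^4} = 4·24/s^5 = 96/s^5

Final answer: 96/s^5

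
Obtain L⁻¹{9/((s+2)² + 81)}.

Form: b/((s-a)² + b²) → e^(at)sin(bt). With a=-2, b=9

Final answer: e^(-2t)·sin(9t)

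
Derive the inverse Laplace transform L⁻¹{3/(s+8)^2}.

L⁻¹{n!/(s-a)^(n+1)} = t^n·e^(at) with n=1, a=-8. So L⁻¹{1/(s+8)^2} = t·e^(-8t), and L⁻¹{3/(s+8)^2} = (3/1)·t·e^(-8t) = 3·t·e^(-8t)

Final answer: 3·t·e^(-8t)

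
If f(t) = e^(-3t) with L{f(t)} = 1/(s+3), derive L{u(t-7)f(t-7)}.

Time shift theorem: L{u(t-a)f(t-a)} = e^(-as)F(s). Here a=7, F(s) = 1/(s+3), so L{u(t-7)f(t-7)} = e^(-7s)·1/(s+3)

Final answer: e^(-7s)·1/(s+3)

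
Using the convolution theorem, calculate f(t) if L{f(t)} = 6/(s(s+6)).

6/(s(s+6)) = (6/s)·(1/(s+6)) = L{6}·L{e^(-6t)}. By convolution, f(t) = 6*e^(-6t) = ∫₀ᵗ 6·e^(-6τ) dτ = 6·(1 - e^(-6t))/6

Final answer: 6·(1 - e^(-6t))/6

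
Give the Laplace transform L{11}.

L{11} = 11 · L{1} = 11/s

Final answer: 11/s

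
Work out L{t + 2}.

L{t + 2} = L{t} + 2·L{1} = 1/s² + 2/s

Final answer: 1/s² + 2/s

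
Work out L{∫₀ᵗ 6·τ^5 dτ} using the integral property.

L{∫₀ᵗ f(τ)dτ} = F(s)/s with f(t) = 6t^5. F(s) = 720/s^6, so L{∫₀ᵗ 6·τ^5 dτ} = (720/s^6)/s = 720/s^7. (Check: ∫₀ᵗ 6·τ^5 dτ = 6t^6/6.)

Final answer: 720/s^7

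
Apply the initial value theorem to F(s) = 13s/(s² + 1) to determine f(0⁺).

f(0⁺) = lim_{s→∞} s·13s/(s² + 1) = lim_{s→∞} 13s²/(s² + 1) = 13

Final answer: 13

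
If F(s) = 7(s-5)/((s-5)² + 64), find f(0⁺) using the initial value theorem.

f(0⁺) = lim_{s→∞} sF(s) = lim_{s→∞} 7s(s-5)/((s-5)² + 64) = 7

Final answer: 7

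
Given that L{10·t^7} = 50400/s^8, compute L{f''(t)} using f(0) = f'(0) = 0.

L{f''(t)} = s²F(s) - sf(0) - f'(0) = s²·50400/s^8 - 0 - 0 = 50400/s^6

Final answer: 50400/s^6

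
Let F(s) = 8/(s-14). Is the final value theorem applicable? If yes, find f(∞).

sF(s) = 8s/(s-14) has a pole at s = 14 in the right half-plane. Theorem does NOT apply (unstable system; f(t) = 8·e^(14t) grows without bound).

Final answer: Not applicable (unstable)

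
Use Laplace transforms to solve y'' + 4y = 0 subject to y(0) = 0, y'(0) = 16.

L{y''} + 4L{y} = 0. s²Y - 0 - 16 + 4Y = 0. Y(s² + 4) = 16. Y = (16)/(s² + 4). Inverting: y(t) = 8sin(2t)

Final answer: y(t) = 8sin(2t)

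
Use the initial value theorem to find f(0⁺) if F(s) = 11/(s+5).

f(0⁺) = lim_{s→∞} s·11/(s+5) = lim_{s→∞} 11s/(s+5) = 11

Final answer: 11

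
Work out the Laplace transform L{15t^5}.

L{15t^5} = 15 · L{t^5} = 15 · 120/s^6 = 1800/s^6

Final answer: 1800/s^6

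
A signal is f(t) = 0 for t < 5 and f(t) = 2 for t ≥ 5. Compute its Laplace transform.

f(t) = 2·u(t-5). L{u(t-5)} = e^(-5s)/s, so L{f(t)} = 2·e^(-5s)/s

Final answer: 2·e^(-5s)/s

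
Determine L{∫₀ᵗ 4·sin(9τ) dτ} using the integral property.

L{∫₀ᵗ f(τ)dτ} = F(s)/s with F(s) = 36/(s² + 81), so the result is (36/(s² + 81))/s = 36/(s(s² + 81))

Final answer: 36/(s(s² + 81))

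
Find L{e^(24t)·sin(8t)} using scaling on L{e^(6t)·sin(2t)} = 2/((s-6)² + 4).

Scaling with a=4: L{e^(24t)·sin(8t)} = (1/4) · 2/((s/4-6)² + 4). Simplifying: 8/((s-24)² + 64)

Final answer: 8/((s-24)² + 64)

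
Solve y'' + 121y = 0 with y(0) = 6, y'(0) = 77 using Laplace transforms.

L{y''} + 121L{y} = 0. s²Y - 6s - 77 + 121Y = 0. Y(s² + 121) = 6s + 77. Y = (6s + 77)/(s² + 121). Inverting: y(t) = 6cos(11t) + 7sin(11t)

Final answer: y(t) = 6cos(11t) + 7sin(11t)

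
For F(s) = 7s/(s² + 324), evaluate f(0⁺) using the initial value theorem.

f(0⁺) = lim_{s→∞} s·7s/(s² + 324) = lim_{s→∞} 7s²/(s² + 324) = 7

Final answer: 7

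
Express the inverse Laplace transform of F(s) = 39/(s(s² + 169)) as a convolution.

39/(s(s² + 169)) = (1/s)·(39/(s² + 169)) = L{1}·L{3·sin(13t)}. So f(t) = 1*(3·sin(13t)) = ∫₀ᵗ 3·sin(13τ) dτ

Final answer: ∫₀ᵗ 3·sin(13τ) dτ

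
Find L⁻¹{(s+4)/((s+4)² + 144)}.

Using frequency shift: L⁻¹{(s-a)/((s-a)² + b²)} = e^(at)cos(bt). Here a=-4, b=12

Final answer: e^(-4t)·cos(12t)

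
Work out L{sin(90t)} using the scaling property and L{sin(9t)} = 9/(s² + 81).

Using L{f(at)} = (1/a)F(s/a) with a=10: L{sin(90t)} = (1/10) · 9/((s/10)² + 81) = (1/10) · 9·100/(s² + 8100) = 90/(s² + 8100)

Final answer: 90/(s² + 8100)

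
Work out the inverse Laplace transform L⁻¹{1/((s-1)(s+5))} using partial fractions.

Decompose: A/(s-1) + B/(s+5). A = 1/6, B = -1/6. f(t) = (e^t - e^(-5t))/6

Final answer: (e^t - e^(-5t))/6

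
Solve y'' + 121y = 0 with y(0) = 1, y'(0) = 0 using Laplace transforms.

L{y''} + 121L{y} = 0. s²Y - s - 0 + 121Y = 0. Y(s² + 121) = s. Y = (s)/(s² + 121). Inverting: y(t) = cos(11t)

Final answer: y(t) = cos(11t)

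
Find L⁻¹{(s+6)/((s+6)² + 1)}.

Using frequency shift: L⁻¹{(s-a)/((s-a)² + b²)} = e^(at)cos(bt). Here a=-6, b=1

Final answer: e^(-6t)·cos(t)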